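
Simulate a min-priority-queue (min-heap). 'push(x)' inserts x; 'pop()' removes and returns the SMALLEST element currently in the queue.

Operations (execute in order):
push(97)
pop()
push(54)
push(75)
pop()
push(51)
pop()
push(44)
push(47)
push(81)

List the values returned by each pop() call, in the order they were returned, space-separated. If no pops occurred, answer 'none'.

push(97): heap contents = [97]
pop() → 97: heap contents = []
push(54): heap contents = [54]
push(75): heap contents = [54, 75]
pop() → 54: heap contents = [75]
push(51): heap contents = [51, 75]
pop() → 51: heap contents = [75]
push(44): heap contents = [44, 75]
push(47): heap contents = [44, 47, 75]
push(81): heap contents = [44, 47, 75, 81]

Answer: 97 54 51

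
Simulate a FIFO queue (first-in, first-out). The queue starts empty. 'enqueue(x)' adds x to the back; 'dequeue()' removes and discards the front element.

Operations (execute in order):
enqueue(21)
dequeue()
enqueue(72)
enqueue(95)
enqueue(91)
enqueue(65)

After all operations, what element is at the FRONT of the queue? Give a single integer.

enqueue(21): queue = [21]
dequeue(): queue = []
enqueue(72): queue = [72]
enqueue(95): queue = [72, 95]
enqueue(91): queue = [72, 95, 91]
enqueue(65): queue = [72, 95, 91, 65]

Answer: 72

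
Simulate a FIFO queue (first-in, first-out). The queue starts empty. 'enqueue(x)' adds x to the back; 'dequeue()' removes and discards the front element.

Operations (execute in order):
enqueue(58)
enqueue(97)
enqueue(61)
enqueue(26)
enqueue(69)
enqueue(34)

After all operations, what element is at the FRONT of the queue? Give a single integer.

enqueue(58): queue = [58]
enqueue(97): queue = [58, 97]
enqueue(61): queue = [58, 97, 61]
enqueue(26): queue = [58, 97, 61, 26]
enqueue(69): queue = [58, 97, 61, 26, 69]
enqueue(34): queue = [58, 97, 61, 26, 69, 34]

Answer: 58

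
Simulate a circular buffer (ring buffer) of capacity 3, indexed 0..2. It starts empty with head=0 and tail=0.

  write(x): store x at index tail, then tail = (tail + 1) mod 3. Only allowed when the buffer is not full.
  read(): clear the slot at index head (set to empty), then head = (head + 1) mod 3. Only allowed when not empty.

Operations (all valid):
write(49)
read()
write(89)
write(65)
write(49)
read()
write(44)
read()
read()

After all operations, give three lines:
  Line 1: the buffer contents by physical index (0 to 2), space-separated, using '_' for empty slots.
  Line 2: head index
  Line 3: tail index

Answer: _ 44 _
1
2

Derivation:
write(49): buf=[49 _ _], head=0, tail=1, size=1
read(): buf=[_ _ _], head=1, tail=1, size=0
write(89): buf=[_ 89 _], head=1, tail=2, size=1
write(65): buf=[_ 89 65], head=1, tail=0, size=2
write(49): buf=[49 89 65], head=1, tail=1, size=3
read(): buf=[49 _ 65], head=2, tail=1, size=2
write(44): buf=[49 44 65], head=2, tail=2, size=3
read(): buf=[49 44 _], head=0, tail=2, size=2
read(): buf=[_ 44 _], head=1, tail=2, size=1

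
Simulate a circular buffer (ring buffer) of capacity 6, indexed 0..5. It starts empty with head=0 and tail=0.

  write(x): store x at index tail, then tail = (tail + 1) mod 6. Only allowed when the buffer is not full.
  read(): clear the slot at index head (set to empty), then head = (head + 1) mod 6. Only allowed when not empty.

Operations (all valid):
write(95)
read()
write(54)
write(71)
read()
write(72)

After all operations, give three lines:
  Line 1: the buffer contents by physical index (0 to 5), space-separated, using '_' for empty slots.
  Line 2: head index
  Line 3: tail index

write(95): buf=[95 _ _ _ _ _], head=0, tail=1, size=1
read(): buf=[_ _ _ _ _ _], head=1, tail=1, size=0
write(54): buf=[_ 54 _ _ _ _], head=1, tail=2, size=1
write(71): buf=[_ 54 71 _ _ _], head=1, tail=3, size=2
read(): buf=[_ _ 71 _ _ _], head=2, tail=3, size=1
write(72): buf=[_ _ 71 72 _ _], head=2, tail=4, size=2

Answer: _ _ 71 72 _ _
2
4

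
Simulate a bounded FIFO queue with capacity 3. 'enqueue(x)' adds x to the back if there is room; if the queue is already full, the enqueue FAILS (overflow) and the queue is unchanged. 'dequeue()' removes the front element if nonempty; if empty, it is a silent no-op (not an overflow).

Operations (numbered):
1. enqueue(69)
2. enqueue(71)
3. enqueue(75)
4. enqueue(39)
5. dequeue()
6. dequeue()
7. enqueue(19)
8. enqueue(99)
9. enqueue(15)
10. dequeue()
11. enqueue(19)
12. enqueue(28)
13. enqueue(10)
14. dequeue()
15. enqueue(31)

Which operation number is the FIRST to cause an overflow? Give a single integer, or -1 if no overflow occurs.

Answer: 4

Derivation:
1. enqueue(69): size=1
2. enqueue(71): size=2
3. enqueue(75): size=3
4. enqueue(39): size=3=cap → OVERFLOW (fail)
5. dequeue(): size=2
6. dequeue(): size=1
7. enqueue(19): size=2
8. enqueue(99): size=3
9. enqueue(15): size=3=cap → OVERFLOW (fail)
10. dequeue(): size=2
11. enqueue(19): size=3
12. enqueue(28): size=3=cap → OVERFLOW (fail)
13. enqueue(10): size=3=cap → OVERFLOW (fail)
14. dequeue(): size=2
15. enqueue(31): size=3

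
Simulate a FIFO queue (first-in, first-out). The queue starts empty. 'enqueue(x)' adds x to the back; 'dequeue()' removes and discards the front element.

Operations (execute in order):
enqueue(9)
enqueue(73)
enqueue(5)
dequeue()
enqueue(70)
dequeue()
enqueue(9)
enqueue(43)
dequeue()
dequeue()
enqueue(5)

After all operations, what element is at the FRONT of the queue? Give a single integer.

enqueue(9): queue = [9]
enqueue(73): queue = [9, 73]
enqueue(5): queue = [9, 73, 5]
dequeue(): queue = [73, 5]
enqueue(70): queue = [73, 5, 70]
dequeue(): queue = [5, 70]
enqueue(9): queue = [5, 70, 9]
enqueue(43): queue = [5, 70, 9, 43]
dequeue(): queue = [70, 9, 43]
dequeue(): queue = [9, 43]
enqueue(5): queue = [9, 43, 5]

Answer: 9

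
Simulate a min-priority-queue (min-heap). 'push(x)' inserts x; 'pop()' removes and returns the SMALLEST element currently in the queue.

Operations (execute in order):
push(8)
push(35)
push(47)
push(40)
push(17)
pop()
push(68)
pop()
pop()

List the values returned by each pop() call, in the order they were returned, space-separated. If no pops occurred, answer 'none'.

push(8): heap contents = [8]
push(35): heap contents = [8, 35]
push(47): heap contents = [8, 35, 47]
push(40): heap contents = [8, 35, 40, 47]
push(17): heap contents = [8, 17, 35, 40, 47]
pop() → 8: heap contents = [17, 35, 40, 47]
push(68): heap contents = [17, 35, 40, 47, 68]
pop() → 17: heap contents = [35, 40, 47, 68]
pop() → 35: heap contents = [40, 47, 68]

Answer: 8 17 35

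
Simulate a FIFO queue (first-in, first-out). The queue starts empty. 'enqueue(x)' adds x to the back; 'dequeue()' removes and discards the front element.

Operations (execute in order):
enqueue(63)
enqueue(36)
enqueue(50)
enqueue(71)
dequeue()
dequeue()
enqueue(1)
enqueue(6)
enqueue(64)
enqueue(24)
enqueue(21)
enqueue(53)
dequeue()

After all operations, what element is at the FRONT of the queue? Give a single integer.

Answer: 71

Derivation:
enqueue(63): queue = [63]
enqueue(36): queue = [63, 36]
enqueue(50): queue = [63, 36, 50]
enqueue(71): queue = [63, 36, 50, 71]
dequeue(): queue = [36, 50, 71]
dequeue(): queue = [50, 71]
enqueue(1): queue = [50, 71, 1]
enqueue(6): queue = [50, 71, 1, 6]
enqueue(64): queue = [50, 71, 1, 6, 64]
enqueue(24): queue = [50, 71, 1, 6, 64, 24]
enqueue(21): queue = [50, 71, 1, 6, 64, 24, 21]
enqueue(53): queue = [50, 71, 1, 6, 64, 24, 21, 53]
dequeue(): queue = [71, 1, 6, 64, 24, 21, 53]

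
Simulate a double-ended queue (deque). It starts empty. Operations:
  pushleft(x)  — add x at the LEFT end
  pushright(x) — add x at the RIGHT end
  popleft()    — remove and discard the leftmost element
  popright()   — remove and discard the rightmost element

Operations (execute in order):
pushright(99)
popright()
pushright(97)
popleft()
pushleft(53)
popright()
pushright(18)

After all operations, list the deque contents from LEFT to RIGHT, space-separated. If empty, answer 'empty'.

Answer: 18

Derivation:
pushright(99): [99]
popright(): []
pushright(97): [97]
popleft(): []
pushleft(53): [53]
popright(): []
pushright(18): [18]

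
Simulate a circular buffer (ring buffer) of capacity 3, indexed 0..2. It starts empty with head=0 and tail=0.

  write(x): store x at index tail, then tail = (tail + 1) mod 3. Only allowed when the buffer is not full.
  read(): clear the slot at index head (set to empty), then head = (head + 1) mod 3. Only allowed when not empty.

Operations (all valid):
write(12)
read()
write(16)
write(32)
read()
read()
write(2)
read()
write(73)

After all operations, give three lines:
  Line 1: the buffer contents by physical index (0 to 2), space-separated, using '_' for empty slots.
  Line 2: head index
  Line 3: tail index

Answer: _ 73 _
1
2

Derivation:
write(12): buf=[12 _ _], head=0, tail=1, size=1
read(): buf=[_ _ _], head=1, tail=1, size=0
write(16): buf=[_ 16 _], head=1, tail=2, size=1
write(32): buf=[_ 16 32], head=1, tail=0, size=2
read(): buf=[_ _ 32], head=2, tail=0, size=1
read(): buf=[_ _ _], head=0, tail=0, size=0
write(2): buf=[2 _ _], head=0, tail=1, size=1
read(): buf=[_ _ _], head=1, tail=1, size=0
write(73): buf=[_ 73 _], head=1, tail=2, size=1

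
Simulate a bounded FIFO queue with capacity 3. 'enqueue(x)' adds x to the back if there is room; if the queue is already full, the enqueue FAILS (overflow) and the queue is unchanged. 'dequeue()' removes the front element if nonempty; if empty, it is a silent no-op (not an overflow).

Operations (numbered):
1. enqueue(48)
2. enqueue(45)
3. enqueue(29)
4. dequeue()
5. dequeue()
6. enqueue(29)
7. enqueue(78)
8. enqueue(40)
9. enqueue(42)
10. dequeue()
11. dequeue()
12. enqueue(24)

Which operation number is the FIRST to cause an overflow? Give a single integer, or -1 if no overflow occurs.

1. enqueue(48): size=1
2. enqueue(45): size=2
3. enqueue(29): size=3
4. dequeue(): size=2
5. dequeue(): size=1
6. enqueue(29): size=2
7. enqueue(78): size=3
8. enqueue(40): size=3=cap → OVERFLOW (fail)
9. enqueue(42): size=3=cap → OVERFLOW (fail)
10. dequeue(): size=2
11. dequeue(): size=1
12. enqueue(24): size=2

Answer: 8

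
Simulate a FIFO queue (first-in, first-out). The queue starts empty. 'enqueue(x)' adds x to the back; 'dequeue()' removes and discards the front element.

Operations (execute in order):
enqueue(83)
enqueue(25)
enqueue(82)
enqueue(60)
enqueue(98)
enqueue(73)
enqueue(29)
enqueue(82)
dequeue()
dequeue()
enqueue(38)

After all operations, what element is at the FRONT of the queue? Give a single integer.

Answer: 82

Derivation:
enqueue(83): queue = [83]
enqueue(25): queue = [83, 25]
enqueue(82): queue = [83, 25, 82]
enqueue(60): queue = [83, 25, 82, 60]
enqueue(98): queue = [83, 25, 82, 60, 98]
enqueue(73): queue = [83, 25, 82, 60, 98, 73]
enqueue(29): queue = [83, 25, 82, 60, 98, 73, 29]
enqueue(82): queue = [83, 25, 82, 60, 98, 73, 29, 82]
dequeue(): queue = [25, 82, 60, 98, 73, 29, 82]
dequeue(): queue = [82, 60, 98, 73, 29, 82]
enqueue(38): queue = [82, 60, 98, 73, 29, 82, 38]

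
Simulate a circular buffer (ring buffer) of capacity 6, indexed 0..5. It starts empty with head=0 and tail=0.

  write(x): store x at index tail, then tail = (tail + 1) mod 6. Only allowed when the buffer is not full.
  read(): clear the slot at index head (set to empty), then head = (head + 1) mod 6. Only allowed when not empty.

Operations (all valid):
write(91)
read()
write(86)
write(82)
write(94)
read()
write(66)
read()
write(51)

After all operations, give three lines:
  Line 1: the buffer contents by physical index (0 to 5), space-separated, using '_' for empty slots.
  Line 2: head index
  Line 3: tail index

write(91): buf=[91 _ _ _ _ _], head=0, tail=1, size=1
read(): buf=[_ _ _ _ _ _], head=1, tail=1, size=0
write(86): buf=[_ 86 _ _ _ _], head=1, tail=2, size=1
write(82): buf=[_ 86 82 _ _ _], head=1, tail=3, size=2
write(94): buf=[_ 86 82 94 _ _], head=1, tail=4, size=3
read(): buf=[_ _ 82 94 _ _], head=2, tail=4, size=2
write(66): buf=[_ _ 82 94 66 _], head=2, tail=5, size=3
read(): buf=[_ _ _ 94 66 _], head=3, tail=5, size=2
write(51): buf=[_ _ _ 94 66 51], head=3, tail=0, size=3

Answer: _ _ _ 94 66 51
3
0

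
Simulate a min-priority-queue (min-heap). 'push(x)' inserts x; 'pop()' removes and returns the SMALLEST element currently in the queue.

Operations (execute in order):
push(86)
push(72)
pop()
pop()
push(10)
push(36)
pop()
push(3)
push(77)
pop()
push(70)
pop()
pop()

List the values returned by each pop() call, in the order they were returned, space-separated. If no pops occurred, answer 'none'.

Answer: 72 86 10 3 36 70

Derivation:
push(86): heap contents = [86]
push(72): heap contents = [72, 86]
pop() → 72: heap contents = [86]
pop() → 86: heap contents = []
push(10): heap contents = [10]
push(36): heap contents = [10, 36]
pop() → 10: heap contents = [36]
push(3): heap contents = [3, 36]
push(77): heap contents = [3, 36, 77]
pop() → 3: heap contents = [36, 77]
push(70): heap contents = [36, 70, 77]
pop() → 36: heap contents = [70, 77]
pop() → 70: heap contents = [77]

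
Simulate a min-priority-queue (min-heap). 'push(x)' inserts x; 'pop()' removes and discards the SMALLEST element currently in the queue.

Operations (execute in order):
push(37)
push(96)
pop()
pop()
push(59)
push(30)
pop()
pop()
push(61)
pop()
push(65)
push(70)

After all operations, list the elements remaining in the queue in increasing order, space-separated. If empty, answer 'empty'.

push(37): heap contents = [37]
push(96): heap contents = [37, 96]
pop() → 37: heap contents = [96]
pop() → 96: heap contents = []
push(59): heap contents = [59]
push(30): heap contents = [30, 59]
pop() → 30: heap contents = [59]
pop() → 59: heap contents = []
push(61): heap contents = [61]
pop() → 61: heap contents = []
push(65): heap contents = [65]
push(70): heap contents = [65, 70]

Answer: 65 70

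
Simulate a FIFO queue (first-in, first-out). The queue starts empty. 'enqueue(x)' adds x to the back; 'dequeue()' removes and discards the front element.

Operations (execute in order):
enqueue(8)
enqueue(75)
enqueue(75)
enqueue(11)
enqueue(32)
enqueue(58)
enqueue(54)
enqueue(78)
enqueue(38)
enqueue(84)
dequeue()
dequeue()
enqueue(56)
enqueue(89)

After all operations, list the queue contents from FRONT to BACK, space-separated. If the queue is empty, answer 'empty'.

Answer: 75 11 32 58 54 78 38 84 56 89

Derivation:
enqueue(8): [8]
enqueue(75): [8, 75]
enqueue(75): [8, 75, 75]
enqueue(11): [8, 75, 75, 11]
enqueue(32): [8, 75, 75, 11, 32]
enqueue(58): [8, 75, 75, 11, 32, 58]
enqueue(54): [8, 75, 75, 11, 32, 58, 54]
enqueue(78): [8, 75, 75, 11, 32, 58, 54, 78]
enqueue(38): [8, 75, 75, 11, 32, 58, 54, 78, 38]
enqueue(84): [8, 75, 75, 11, 32, 58, 54, 78, 38, 84]
dequeue(): [75, 75, 11, 32, 58, 54, 78, 38, 84]
dequeue(): [75, 11, 32, 58, 54, 78, 38, 84]
enqueue(56): [75, 11, 32, 58, 54, 78, 38, 84, 56]
enqueue(89): [75, 11, 32, 58, 54, 78, 38, 84, 56, 89]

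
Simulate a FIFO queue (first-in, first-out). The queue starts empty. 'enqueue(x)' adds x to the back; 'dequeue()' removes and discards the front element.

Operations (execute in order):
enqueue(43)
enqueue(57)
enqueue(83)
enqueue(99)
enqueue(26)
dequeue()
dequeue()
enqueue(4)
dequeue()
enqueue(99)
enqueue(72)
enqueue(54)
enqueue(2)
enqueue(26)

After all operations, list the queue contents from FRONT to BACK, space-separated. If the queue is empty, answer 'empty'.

Answer: 99 26 4 99 72 54 2 26

Derivation:
enqueue(43): [43]
enqueue(57): [43, 57]
enqueue(83): [43, 57, 83]
enqueue(99): [43, 57, 83, 99]
enqueue(26): [43, 57, 83, 99, 26]
dequeue(): [57, 83, 99, 26]
dequeue(): [83, 99, 26]
enqueue(4): [83, 99, 26, 4]
dequeue(): [99, 26, 4]
enqueue(99): [99, 26, 4, 99]
enqueue(72): [99, 26, 4, 99, 72]
enqueue(54): [99, 26, 4, 99, 72, 54]
enqueue(2): [99, 26, 4, 99, 72, 54, 2]
enqueue(26): [99, 26, 4, 99, 72, 54, 2, 26]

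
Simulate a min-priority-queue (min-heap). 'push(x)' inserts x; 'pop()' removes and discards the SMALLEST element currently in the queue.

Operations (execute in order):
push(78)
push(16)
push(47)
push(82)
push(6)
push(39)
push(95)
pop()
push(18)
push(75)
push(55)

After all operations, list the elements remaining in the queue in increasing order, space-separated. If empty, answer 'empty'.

push(78): heap contents = [78]
push(16): heap contents = [16, 78]
push(47): heap contents = [16, 47, 78]
push(82): heap contents = [16, 47, 78, 82]
push(6): heap contents = [6, 16, 47, 78, 82]
push(39): heap contents = [6, 16, 39, 47, 78, 82]
push(95): heap contents = [6, 16, 39, 47, 78, 82, 95]
pop() → 6: heap contents = [16, 39, 47, 78, 82, 95]
push(18): heap contents = [16, 18, 39, 47, 78, 82, 95]
push(75): heap contents = [16, 18, 39, 47, 75, 78, 82, 95]
push(55): heap contents = [16, 18, 39, 47, 55, 75, 78, 82, 95]

Answer: 16 18 39 47 55 75 78 82 95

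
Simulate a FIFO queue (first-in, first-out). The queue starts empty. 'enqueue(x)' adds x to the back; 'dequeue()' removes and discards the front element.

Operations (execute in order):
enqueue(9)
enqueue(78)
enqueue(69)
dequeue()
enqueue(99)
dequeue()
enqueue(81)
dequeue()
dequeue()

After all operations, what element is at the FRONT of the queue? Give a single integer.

Answer: 81

Derivation:
enqueue(9): queue = [9]
enqueue(78): queue = [9, 78]
enqueue(69): queue = [9, 78, 69]
dequeue(): queue = [78, 69]
enqueue(99): queue = [78, 69, 99]
dequeue(): queue = [69, 99]
enqueue(81): queue = [69, 99, 81]
dequeue(): queue = [99, 81]
dequeue(): queue = [81]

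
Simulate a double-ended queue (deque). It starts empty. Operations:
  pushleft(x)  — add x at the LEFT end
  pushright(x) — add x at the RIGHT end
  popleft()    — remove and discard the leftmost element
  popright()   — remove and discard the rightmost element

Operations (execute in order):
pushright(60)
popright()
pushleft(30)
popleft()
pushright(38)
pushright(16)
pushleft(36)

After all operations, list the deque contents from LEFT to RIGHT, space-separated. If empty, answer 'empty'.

pushright(60): [60]
popright(): []
pushleft(30): [30]
popleft(): []
pushright(38): [38]
pushright(16): [38, 16]
pushleft(36): [36, 38, 16]

Answer: 36 38 16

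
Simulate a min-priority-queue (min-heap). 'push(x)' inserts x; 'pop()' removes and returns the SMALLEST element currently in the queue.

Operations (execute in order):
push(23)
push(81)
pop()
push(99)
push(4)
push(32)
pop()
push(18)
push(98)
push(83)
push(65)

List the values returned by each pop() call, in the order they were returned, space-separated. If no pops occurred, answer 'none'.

Answer: 23 4

Derivation:
push(23): heap contents = [23]
push(81): heap contents = [23, 81]
pop() → 23: heap contents = [81]
push(99): heap contents = [81, 99]
push(4): heap contents = [4, 81, 99]
push(32): heap contents = [4, 32, 81, 99]
pop() → 4: heap contents = [32, 81, 99]
push(18): heap contents = [18, 32, 81, 99]
push(98): heap contents = [18, 32, 81, 98, 99]
push(83): heap contents = [18, 32, 81, 83, 98, 99]
push(65): heap contents = [18, 32, 65, 81, 83, 98, 99]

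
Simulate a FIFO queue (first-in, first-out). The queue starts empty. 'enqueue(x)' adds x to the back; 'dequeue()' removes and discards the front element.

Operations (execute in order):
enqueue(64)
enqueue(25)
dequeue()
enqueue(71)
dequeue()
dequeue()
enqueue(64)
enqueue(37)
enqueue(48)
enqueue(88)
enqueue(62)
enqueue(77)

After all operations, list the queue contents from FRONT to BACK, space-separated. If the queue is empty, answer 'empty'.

Answer: 64 37 48 88 62 77

Derivation:
enqueue(64): [64]
enqueue(25): [64, 25]
dequeue(): [25]
enqueue(71): [25, 71]
dequeue(): [71]
dequeue(): []
enqueue(64): [64]
enqueue(37): [64, 37]
enqueue(48): [64, 37, 48]
enqueue(88): [64, 37, 48, 88]
enqueue(62): [64, 37, 48, 88, 62]
enqueue(77): [64, 37, 48, 88, 62, 77]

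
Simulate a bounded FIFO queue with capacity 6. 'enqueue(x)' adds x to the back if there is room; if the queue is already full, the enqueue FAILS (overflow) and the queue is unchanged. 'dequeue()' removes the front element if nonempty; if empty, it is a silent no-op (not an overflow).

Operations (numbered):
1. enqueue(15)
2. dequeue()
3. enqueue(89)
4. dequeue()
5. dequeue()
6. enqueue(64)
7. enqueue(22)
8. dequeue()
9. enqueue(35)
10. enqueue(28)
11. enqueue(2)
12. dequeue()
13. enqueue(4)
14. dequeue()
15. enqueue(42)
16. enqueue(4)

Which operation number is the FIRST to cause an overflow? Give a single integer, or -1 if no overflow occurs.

Answer: -1

Derivation:
1. enqueue(15): size=1
2. dequeue(): size=0
3. enqueue(89): size=1
4. dequeue(): size=0
5. dequeue(): empty, no-op, size=0
6. enqueue(64): size=1
7. enqueue(22): size=2
8. dequeue(): size=1
9. enqueue(35): size=2
10. enqueue(28): size=3
11. enqueue(2): size=4
12. dequeue(): size=3
13. enqueue(4): size=4
14. dequeue(): size=3
15. enqueue(42): size=4
16. enqueue(4): size=5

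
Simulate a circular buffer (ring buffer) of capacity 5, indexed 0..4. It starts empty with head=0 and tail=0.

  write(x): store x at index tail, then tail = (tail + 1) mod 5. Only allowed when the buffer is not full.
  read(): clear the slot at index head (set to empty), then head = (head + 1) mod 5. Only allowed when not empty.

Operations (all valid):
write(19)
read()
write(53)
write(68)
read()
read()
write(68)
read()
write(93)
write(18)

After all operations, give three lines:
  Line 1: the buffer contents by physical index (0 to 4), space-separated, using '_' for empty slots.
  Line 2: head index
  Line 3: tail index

Answer: 18 _ _ _ 93
4
1

Derivation:
write(19): buf=[19 _ _ _ _], head=0, tail=1, size=1
read(): buf=[_ _ _ _ _], head=1, tail=1, size=0
write(53): buf=[_ 53 _ _ _], head=1, tail=2, size=1
write(68): buf=[_ 53 68 _ _], head=1, tail=3, size=2
read(): buf=[_ _ 68 _ _], head=2, tail=3, size=1
read(): buf=[_ _ _ _ _], head=3, tail=3, size=0
write(68): buf=[_ _ _ 68 _], head=3, tail=4, size=1
read(): buf=[_ _ _ _ _], head=4, tail=4, size=0
write(93): buf=[_ _ _ _ 93], head=4, tail=0, size=1
write(18): buf=[18 _ _ _ 93], head=4, tail=1, size=2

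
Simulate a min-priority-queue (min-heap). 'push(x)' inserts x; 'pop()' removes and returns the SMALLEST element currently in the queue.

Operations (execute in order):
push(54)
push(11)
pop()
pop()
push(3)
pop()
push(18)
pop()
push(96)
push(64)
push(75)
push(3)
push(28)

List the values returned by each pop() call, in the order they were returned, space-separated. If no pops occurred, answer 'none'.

push(54): heap contents = [54]
push(11): heap contents = [11, 54]
pop() → 11: heap contents = [54]
pop() → 54: heap contents = []
push(3): heap contents = [3]
pop() → 3: heap contents = []
push(18): heap contents = [18]
pop() → 18: heap contents = []
push(96): heap contents = [96]
push(64): heap contents = [64, 96]
push(75): heap contents = [64, 75, 96]
push(3): heap contents = [3, 64, 75, 96]
push(28): heap contents = [3, 28, 64, 75, 96]

Answer: 11 54 3 18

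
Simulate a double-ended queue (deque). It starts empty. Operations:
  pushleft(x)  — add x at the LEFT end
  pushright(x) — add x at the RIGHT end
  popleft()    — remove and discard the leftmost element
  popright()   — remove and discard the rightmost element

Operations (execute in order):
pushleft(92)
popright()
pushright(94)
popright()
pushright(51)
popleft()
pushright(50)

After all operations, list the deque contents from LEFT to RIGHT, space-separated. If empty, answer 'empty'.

pushleft(92): [92]
popright(): []
pushright(94): [94]
popright(): []
pushright(51): [51]
popleft(): []
pushright(50): [50]

Answer: 50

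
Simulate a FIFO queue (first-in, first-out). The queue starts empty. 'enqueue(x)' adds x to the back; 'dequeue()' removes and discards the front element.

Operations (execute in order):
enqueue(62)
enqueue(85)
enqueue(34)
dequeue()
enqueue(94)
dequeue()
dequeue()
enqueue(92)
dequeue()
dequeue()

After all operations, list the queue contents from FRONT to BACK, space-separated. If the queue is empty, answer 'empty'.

enqueue(62): [62]
enqueue(85): [62, 85]
enqueue(34): [62, 85, 34]
dequeue(): [85, 34]
enqueue(94): [85, 34, 94]
dequeue(): [34, 94]
dequeue(): [94]
enqueue(92): [94, 92]
dequeue(): [92]
dequeue(): []

Answer: empty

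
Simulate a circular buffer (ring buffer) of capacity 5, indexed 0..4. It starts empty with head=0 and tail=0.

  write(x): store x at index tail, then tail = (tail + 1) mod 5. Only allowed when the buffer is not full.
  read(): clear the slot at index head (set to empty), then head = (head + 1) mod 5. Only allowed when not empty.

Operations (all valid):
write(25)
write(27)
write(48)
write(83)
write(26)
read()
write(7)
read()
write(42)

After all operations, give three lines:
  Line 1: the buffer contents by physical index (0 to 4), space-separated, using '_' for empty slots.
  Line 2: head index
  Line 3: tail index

write(25): buf=[25 _ _ _ _], head=0, tail=1, size=1
write(27): buf=[25 27 _ _ _], head=0, tail=2, size=2
write(48): buf=[25 27 48 _ _], head=0, tail=3, size=3
write(83): buf=[25 27 48 83 _], head=0, tail=4, size=4
write(26): buf=[25 27 48 83 26], head=0, tail=0, size=5
read(): buf=[_ 27 48 83 26], head=1, tail=0, size=4
write(7): buf=[7 27 48 83 26], head=1, tail=1, size=5
read(): buf=[7 _ 48 83 26], head=2, tail=1, size=4
write(42): buf=[7 42 48 83 26], head=2, tail=2, size=5

Answer: 7 42 48 83 26
2
2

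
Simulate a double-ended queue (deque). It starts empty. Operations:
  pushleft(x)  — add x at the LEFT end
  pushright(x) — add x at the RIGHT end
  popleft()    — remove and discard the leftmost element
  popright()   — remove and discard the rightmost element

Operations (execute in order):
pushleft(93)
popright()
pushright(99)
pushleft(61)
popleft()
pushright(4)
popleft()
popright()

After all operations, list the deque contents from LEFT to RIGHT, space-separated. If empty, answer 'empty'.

Answer: empty

Derivation:
pushleft(93): [93]
popright(): []
pushright(99): [99]
pushleft(61): [61, 99]
popleft(): [99]
pushright(4): [99, 4]
popleft(): [4]
popright(): []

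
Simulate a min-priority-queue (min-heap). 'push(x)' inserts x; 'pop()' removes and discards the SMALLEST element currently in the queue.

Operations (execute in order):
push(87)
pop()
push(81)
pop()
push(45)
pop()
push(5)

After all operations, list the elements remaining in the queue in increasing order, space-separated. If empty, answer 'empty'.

push(87): heap contents = [87]
pop() → 87: heap contents = []
push(81): heap contents = [81]
pop() → 81: heap contents = []
push(45): heap contents = [45]
pop() → 45: heap contents = []
push(5): heap contents = [5]

Answer: 5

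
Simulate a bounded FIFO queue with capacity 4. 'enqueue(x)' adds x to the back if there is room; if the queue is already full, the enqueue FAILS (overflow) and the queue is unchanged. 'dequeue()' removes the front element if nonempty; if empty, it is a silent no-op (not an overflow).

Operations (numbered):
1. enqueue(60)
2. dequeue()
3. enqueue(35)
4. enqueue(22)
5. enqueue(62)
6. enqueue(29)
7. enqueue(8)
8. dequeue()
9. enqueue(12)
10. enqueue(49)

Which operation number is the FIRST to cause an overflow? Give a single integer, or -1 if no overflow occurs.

1. enqueue(60): size=1
2. dequeue(): size=0
3. enqueue(35): size=1
4. enqueue(22): size=2
5. enqueue(62): size=3
6. enqueue(29): size=4
7. enqueue(8): size=4=cap → OVERFLOW (fail)
8. dequeue(): size=3
9. enqueue(12): size=4
10. enqueue(49): size=4=cap → OVERFLOW (fail)

Answer: 7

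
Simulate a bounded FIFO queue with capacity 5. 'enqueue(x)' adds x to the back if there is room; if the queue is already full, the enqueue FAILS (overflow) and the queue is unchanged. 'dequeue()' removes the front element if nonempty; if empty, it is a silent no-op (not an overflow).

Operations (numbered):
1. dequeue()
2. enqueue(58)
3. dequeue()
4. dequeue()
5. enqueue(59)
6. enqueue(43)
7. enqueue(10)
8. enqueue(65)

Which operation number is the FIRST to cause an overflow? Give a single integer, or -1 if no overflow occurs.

Answer: -1

Derivation:
1. dequeue(): empty, no-op, size=0
2. enqueue(58): size=1
3. dequeue(): size=0
4. dequeue(): empty, no-op, size=0
5. enqueue(59): size=1
6. enqueue(43): size=2
7. enqueue(10): size=3
8. enqueue(65): size=4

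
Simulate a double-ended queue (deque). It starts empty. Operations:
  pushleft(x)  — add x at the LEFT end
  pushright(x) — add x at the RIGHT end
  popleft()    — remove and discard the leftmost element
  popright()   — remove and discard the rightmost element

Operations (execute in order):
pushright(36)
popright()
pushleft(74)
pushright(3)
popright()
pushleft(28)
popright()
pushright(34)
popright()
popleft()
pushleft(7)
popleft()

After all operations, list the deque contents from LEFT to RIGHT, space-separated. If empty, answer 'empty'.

Answer: empty

Derivation:
pushright(36): [36]
popright(): []
pushleft(74): [74]
pushright(3): [74, 3]
popright(): [74]
pushleft(28): [28, 74]
popright(): [28]
pushright(34): [28, 34]
popright(): [28]
popleft(): []
pushleft(7): [7]
popleft(): []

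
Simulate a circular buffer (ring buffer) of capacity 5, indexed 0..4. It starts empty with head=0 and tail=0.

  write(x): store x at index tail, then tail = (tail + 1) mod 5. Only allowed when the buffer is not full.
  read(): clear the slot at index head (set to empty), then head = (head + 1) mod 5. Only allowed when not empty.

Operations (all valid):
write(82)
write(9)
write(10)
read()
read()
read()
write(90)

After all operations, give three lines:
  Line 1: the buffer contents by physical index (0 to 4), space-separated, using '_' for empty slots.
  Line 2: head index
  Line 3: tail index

Answer: _ _ _ 90 _
3
4

Derivation:
write(82): buf=[82 _ _ _ _], head=0, tail=1, size=1
write(9): buf=[82 9 _ _ _], head=0, tail=2, size=2
write(10): buf=[82 9 10 _ _], head=0, tail=3, size=3
read(): buf=[_ 9 10 _ _], head=1, tail=3, size=2
read(): buf=[_ _ 10 _ _], head=2, tail=3, size=1
read(): buf=[_ _ _ _ _], head=3, tail=3, size=0
write(90): buf=[_ _ _ 90 _], head=3, tail=4, size=1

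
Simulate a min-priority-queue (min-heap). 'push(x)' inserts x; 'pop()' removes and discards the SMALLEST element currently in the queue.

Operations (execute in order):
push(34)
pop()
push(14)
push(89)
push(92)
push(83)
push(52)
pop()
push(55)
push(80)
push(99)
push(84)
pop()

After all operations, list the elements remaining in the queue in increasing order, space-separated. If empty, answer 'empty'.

push(34): heap contents = [34]
pop() → 34: heap contents = []
push(14): heap contents = [14]
push(89): heap contents = [14, 89]
push(92): heap contents = [14, 89, 92]
push(83): heap contents = [14, 83, 89, 92]
push(52): heap contents = [14, 52, 83, 89, 92]
pop() → 14: heap contents = [52, 83, 89, 92]
push(55): heap contents = [52, 55, 83, 89, 92]
push(80): heap contents = [52, 55, 80, 83, 89, 92]
push(99): heap contents = [52, 55, 80, 83, 89, 92, 99]
push(84): heap contents = [52, 55, 80, 83, 84, 89, 92, 99]
pop() → 52: heap contents = [55, 80, 83, 84, 89, 92, 99]

Answer: 55 80 83 84 89 92 99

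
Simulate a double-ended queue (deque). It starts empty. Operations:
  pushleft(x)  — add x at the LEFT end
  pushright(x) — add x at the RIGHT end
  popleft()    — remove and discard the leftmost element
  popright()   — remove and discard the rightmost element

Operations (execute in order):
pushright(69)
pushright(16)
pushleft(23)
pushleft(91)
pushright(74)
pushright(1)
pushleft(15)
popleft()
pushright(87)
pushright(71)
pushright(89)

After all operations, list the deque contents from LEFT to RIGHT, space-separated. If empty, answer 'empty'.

Answer: 91 23 69 16 74 1 87 71 89

Derivation:
pushright(69): [69]
pushright(16): [69, 16]
pushleft(23): [23, 69, 16]
pushleft(91): [91, 23, 69, 16]
pushright(74): [91, 23, 69, 16, 74]
pushright(1): [91, 23, 69, 16, 74, 1]
pushleft(15): [15, 91, 23, 69, 16, 74, 1]
popleft(): [91, 23, 69, 16, 74, 1]
pushright(87): [91, 23, 69, 16, 74, 1, 87]
pushright(71): [91, 23, 69, 16, 74, 1, 87, 71]
pushright(89): [91, 23, 69, 16, 74, 1, 87, 71, 89]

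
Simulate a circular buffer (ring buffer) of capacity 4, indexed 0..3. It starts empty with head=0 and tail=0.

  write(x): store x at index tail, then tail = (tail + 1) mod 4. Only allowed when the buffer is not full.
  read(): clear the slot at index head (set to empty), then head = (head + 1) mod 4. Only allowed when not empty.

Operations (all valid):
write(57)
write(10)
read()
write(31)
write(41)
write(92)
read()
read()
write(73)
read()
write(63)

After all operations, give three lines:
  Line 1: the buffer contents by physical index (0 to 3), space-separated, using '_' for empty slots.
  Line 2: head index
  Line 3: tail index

Answer: 92 73 63 _
0
3

Derivation:
write(57): buf=[57 _ _ _], head=0, tail=1, size=1
write(10): buf=[57 10 _ _], head=0, tail=2, size=2
read(): buf=[_ 10 _ _], head=1, tail=2, size=1
write(31): buf=[_ 10 31 _], head=1, tail=3, size=2
write(41): buf=[_ 10 31 41], head=1, tail=0, size=3
write(92): buf=[92 10 31 41], head=1, tail=1, size=4
read(): buf=[92 _ 31 41], head=2, tail=1, size=3
read(): buf=[92 _ _ 41], head=3, tail=1, size=2
write(73): buf=[92 73 _ 41], head=3, tail=2, size=3
read(): buf=[92 73 _ _], head=0, tail=2, size=2
write(63): buf=[92 73 63 _], head=0, tail=3, size=3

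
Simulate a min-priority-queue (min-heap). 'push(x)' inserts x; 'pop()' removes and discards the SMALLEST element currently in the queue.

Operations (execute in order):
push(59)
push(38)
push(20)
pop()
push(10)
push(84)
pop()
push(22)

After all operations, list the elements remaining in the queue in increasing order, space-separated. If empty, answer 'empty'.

push(59): heap contents = [59]
push(38): heap contents = [38, 59]
push(20): heap contents = [20, 38, 59]
pop() → 20: heap contents = [38, 59]
push(10): heap contents = [10, 38, 59]
push(84): heap contents = [10, 38, 59, 84]
pop() → 10: heap contents = [38, 59, 84]
push(22): heap contents = [22, 38, 59, 84]

Answer: 22 38 59 84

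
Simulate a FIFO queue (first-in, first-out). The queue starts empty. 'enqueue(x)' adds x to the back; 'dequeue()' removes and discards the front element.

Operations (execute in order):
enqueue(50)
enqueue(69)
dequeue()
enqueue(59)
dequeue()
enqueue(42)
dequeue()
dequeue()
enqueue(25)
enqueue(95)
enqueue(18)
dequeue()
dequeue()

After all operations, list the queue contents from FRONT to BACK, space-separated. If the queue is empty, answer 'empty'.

enqueue(50): [50]
enqueue(69): [50, 69]
dequeue(): [69]
enqueue(59): [69, 59]
dequeue(): [59]
enqueue(42): [59, 42]
dequeue(): [42]
dequeue(): []
enqueue(25): [25]
enqueue(95): [25, 95]
enqueue(18): [25, 95, 18]
dequeue(): [95, 18]
dequeue(): [18]

Answer: 18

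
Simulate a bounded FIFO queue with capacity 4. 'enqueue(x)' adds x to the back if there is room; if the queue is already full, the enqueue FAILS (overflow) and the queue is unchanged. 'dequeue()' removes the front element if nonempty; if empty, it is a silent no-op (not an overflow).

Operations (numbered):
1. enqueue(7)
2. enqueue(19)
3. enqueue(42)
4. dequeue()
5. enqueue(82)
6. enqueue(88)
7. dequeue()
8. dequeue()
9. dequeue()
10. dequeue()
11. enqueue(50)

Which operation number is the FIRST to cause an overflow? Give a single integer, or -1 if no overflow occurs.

Answer: -1

Derivation:
1. enqueue(7): size=1
2. enqueue(19): size=2
3. enqueue(42): size=3
4. dequeue(): size=2
5. enqueue(82): size=3
6. enqueue(88): size=4
7. dequeue(): size=3
8. dequeue(): size=2
9. dequeue(): size=1
10. dequeue(): size=0
11. enqueue(50): size=1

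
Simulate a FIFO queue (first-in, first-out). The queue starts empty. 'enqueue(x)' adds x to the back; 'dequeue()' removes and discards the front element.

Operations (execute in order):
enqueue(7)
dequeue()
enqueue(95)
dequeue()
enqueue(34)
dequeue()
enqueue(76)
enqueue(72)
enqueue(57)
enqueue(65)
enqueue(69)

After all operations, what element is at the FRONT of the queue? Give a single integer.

Answer: 76

Derivation:
enqueue(7): queue = [7]
dequeue(): queue = []
enqueue(95): queue = [95]
dequeue(): queue = []
enqueue(34): queue = [34]
dequeue(): queue = []
enqueue(76): queue = [76]
enqueue(72): queue = [76, 72]
enqueue(57): queue = [76, 72, 57]
enqueue(65): queue = [76, 72, 57, 65]
enqueue(69): queue = [76, 72, 57, 65, 69]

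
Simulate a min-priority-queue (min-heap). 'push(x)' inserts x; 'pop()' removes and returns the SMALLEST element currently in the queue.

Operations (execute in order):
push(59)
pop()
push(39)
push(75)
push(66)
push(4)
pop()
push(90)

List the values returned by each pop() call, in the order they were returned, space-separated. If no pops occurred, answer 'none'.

Answer: 59 4

Derivation:
push(59): heap contents = [59]
pop() → 59: heap contents = []
push(39): heap contents = [39]
push(75): heap contents = [39, 75]
push(66): heap contents = [39, 66, 75]
push(4): heap contents = [4, 39, 66, 75]
pop() → 4: heap contents = [39, 66, 75]
push(90): heap contents = [39, 66, 75, 90]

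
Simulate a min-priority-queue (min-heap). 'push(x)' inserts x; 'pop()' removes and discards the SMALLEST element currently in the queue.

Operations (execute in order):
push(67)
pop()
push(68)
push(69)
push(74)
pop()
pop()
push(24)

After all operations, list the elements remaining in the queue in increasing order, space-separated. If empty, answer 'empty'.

Answer: 24 74

Derivation:
push(67): heap contents = [67]
pop() → 67: heap contents = []
push(68): heap contents = [68]
push(69): heap contents = [68, 69]
push(74): heap contents = [68, 69, 74]
pop() → 68: heap contents = [69, 74]
pop() → 69: heap contents = [74]
push(24): heap contents = [24, 74]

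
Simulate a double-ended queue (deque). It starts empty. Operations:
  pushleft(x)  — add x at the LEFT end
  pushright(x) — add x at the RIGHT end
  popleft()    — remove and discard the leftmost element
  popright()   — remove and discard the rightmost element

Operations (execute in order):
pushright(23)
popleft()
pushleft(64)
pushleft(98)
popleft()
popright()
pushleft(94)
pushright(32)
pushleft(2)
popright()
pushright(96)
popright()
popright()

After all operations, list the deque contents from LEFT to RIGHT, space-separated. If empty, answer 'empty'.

pushright(23): [23]
popleft(): []
pushleft(64): [64]
pushleft(98): [98, 64]
popleft(): [64]
popright(): []
pushleft(94): [94]
pushright(32): [94, 32]
pushleft(2): [2, 94, 32]
popright(): [2, 94]
pushright(96): [2, 94, 96]
popright(): [2, 94]
popright(): [2]

Answer: 2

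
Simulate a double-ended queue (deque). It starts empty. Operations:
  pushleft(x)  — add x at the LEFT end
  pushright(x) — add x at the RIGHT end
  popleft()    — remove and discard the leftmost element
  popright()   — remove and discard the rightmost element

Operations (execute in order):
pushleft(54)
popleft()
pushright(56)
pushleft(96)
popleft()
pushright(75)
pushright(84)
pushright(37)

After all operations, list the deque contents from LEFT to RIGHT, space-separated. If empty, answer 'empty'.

pushleft(54): [54]
popleft(): []
pushright(56): [56]
pushleft(96): [96, 56]
popleft(): [56]
pushright(75): [56, 75]
pushright(84): [56, 75, 84]
pushright(37): [56, 75, 84, 37]

Answer: 56 75 84 37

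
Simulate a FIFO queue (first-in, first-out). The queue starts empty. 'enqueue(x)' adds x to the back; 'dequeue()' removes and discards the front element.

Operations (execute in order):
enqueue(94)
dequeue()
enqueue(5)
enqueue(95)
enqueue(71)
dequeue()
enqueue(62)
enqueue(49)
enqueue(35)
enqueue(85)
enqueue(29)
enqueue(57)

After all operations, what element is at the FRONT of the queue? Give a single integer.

Answer: 95

Derivation:
enqueue(94): queue = [94]
dequeue(): queue = []
enqueue(5): queue = [5]
enqueue(95): queue = [5, 95]
enqueue(71): queue = [5, 95, 71]
dequeue(): queue = [95, 71]
enqueue(62): queue = [95, 71, 62]
enqueue(49): queue = [95, 71, 62, 49]
enqueue(35): queue = [95, 71, 62, 49, 35]
enqueue(85): queue = [95, 71, 62, 49, 35, 85]
enqueue(29): queue = [95, 71, 62, 49, 35, 85, 29]
enqueue(57): queue = [95, 71, 62, 49, 35, 85, 29, 57]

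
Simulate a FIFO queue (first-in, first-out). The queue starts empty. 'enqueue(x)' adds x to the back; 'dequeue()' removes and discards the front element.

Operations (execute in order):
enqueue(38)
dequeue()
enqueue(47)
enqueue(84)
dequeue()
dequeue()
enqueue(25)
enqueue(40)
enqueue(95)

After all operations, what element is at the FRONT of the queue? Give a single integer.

enqueue(38): queue = [38]
dequeue(): queue = []
enqueue(47): queue = [47]
enqueue(84): queue = [47, 84]
dequeue(): queue = [84]
dequeue(): queue = []
enqueue(25): queue = [25]
enqueue(40): queue = [25, 40]
enqueue(95): queue = [25, 40, 95]

Answer: 25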